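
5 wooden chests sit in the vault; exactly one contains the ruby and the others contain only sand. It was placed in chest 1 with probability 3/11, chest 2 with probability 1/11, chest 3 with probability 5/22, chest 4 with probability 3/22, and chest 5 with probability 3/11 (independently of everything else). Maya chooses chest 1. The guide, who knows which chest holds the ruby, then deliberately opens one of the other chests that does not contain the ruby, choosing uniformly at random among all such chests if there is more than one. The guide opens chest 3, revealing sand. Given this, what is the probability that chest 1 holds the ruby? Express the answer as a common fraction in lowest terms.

Apply Bayes' rule, conditioning on where the ruby actually is.
If it is in chest 1 (prior 3/11): the guide has 4 equally likely choices, so probability 1/4; weight (3/11)·(1/4) = 3/44.
If it is in chest 2 (prior 1/11): the guide has 3 equally likely choices, so probability 1/3; weight (1/11)·(1/3) = 1/33.
If it is in chest 3 (prior 5/22): the guide opened chest 3, so this case is ruled out; weight (5/22)·0 = 0.
If it is in chest 4 (prior 3/22): the guide has 3 equally likely choices, so probability 1/3; weight (3/22)·(1/3) = 1/22.
If it is in chest 5 (prior 3/11): the guide has 3 equally likely choices, so probability 1/3; weight (3/11)·(1/3) = 1/11.
The weights sum to 31/132.
So P(the ruby in chest 1 | the guide opened chest 3) = (3/44) / (31/132) = 9/31.

9/31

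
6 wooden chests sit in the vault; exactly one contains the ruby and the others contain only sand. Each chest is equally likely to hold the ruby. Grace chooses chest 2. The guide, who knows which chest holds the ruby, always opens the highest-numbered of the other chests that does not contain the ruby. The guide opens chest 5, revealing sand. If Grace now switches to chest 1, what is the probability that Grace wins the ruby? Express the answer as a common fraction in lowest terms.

Apply Bayes' rule, conditioning on where the ruby actually is.
If it is in any of chests 1, 2, 3, and 4 (prior 1/6 each): the guide would have opened chest 6 instead, probability 0; weight (1/6)·0 = 0 each.
If it is in chest 5 (prior 1/6): the guide opened chest 5, so this case is ruled out; weight (1/6)·0 = 0.
If it is in chest 6 (prior 1/6): chest 5 is the highest-numbered option available, probability 1; weight (1/6)·1 = 1/6.
The weights sum to 1/6.
So P(the ruby in chest 1 | the guide opened chest 5) = 0 / (1/6) = 0.

0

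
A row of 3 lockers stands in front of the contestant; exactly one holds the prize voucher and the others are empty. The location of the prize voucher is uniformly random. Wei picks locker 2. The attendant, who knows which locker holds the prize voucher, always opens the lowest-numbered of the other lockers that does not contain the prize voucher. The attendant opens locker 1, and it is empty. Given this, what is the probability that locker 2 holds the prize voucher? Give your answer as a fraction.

1/2

Apply Bayes' rule, conditioning on where the prize voucher actually is.
If it is in locker 1 (prior 1/3): the attendant opened locker 1, so this case is ruled out; weight (1/3)·0 = 0.
If it is in either of lockers 2 and 3 (prior 1/3 each): locker 1 is the lowest-numbered option available, probability 1; weight (1/3)·1 = 1/3 each.
The weights sum to 2/3.
So P(the prize voucher in locker 2 | the attendant opened locker 1) = (1/3) / (2/3) = 1/2.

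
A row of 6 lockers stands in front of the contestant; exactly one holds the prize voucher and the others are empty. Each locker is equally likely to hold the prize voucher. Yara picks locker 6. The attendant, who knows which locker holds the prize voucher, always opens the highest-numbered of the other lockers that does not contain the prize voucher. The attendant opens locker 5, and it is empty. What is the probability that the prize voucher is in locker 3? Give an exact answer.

Apply Bayes' rule, conditioning on where the prize voucher actually is.
If it is in any of lockers 1, 2, 3, 4, and 6 (prior 1/6 each): locker 5 is the highest-numbered option available, probability 1; weight (1/6)·1 = 1/6 each.
If it is in locker 5 (prior 1/6): the attendant opened locker 5, so this case is ruled out; weight (1/6)·0 = 0.
The weights sum to 5/6.
So P(the prize voucher in locker 3 | the attendant opened locker 5) = (1/6) / (5/6) = 1/5.

1/5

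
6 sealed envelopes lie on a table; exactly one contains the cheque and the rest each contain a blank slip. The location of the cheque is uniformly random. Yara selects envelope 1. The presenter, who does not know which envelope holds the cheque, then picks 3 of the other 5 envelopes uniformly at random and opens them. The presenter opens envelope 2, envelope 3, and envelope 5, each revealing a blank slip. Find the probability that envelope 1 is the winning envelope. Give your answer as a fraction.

1/3

Condition on the true location of the cheque.
If it is in any of envelopes 1, 4, and 6 (prior 1/6 each): the presenter picks exactly this set with probability 1/10 regardless, and none is the prize; weight (1/6)·(1/10) = 1/60 each.
If it is in any of envelopes 2, 3, and 5 (prior 1/6 each): that envelope was opened and seen not to hold the prize — ruled out; weight (1/6)·0 = 0 each.
The weights sum to 1/20.
So P(the cheque in envelope 1 | the presenter opened envelope 2, envelope 3, and envelope 5) = (1/60) / (1/20) = 1/3.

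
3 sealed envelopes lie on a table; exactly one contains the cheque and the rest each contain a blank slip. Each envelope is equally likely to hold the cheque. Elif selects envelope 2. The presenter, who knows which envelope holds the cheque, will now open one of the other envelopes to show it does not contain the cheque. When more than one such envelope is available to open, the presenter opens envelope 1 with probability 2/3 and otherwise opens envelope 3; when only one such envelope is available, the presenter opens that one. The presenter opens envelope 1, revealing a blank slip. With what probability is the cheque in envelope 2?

Apply Bayes' rule, conditioning on where the cheque actually is.
If it is in envelope 1 (prior 1/3): the presenter opened envelope 1, so this case is ruled out; weight (1/3)·0 = 0.
If it is in envelope 2 (prior 1/3): envelope 1 is available, opened with probability 2/3; weight (1/3)·(2/3) = 2/9.
If it is in envelope 3 (prior 1/3): only envelope 1 is available, probability 1; weight (1/3)·1 = 1/3.
The weights sum to 5/9.
So P(the cheque in envelope 2 | the presenter opened envelope 1) = (2/9) / (5/9) = 2/5.

2/5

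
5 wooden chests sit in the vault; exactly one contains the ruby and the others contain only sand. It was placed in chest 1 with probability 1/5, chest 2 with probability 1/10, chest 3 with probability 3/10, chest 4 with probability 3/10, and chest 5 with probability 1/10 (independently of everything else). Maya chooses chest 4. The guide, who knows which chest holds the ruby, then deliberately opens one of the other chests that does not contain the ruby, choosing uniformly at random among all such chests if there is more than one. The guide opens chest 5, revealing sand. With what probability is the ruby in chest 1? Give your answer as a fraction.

Condition on the true location of the ruby.
If it is in chest 1 (prior 1/5): the guide has 3 equally likely choices, so probability 1/3; weight (1/5)·(1/3) = 1/15.
If it is in chest 2 (prior 1/10): the guide has 3 equally likely choices, so probability 1/3; weight (1/10)·(1/3) = 1/30.
If it is in chest 3 (prior 3/10): the guide has 3 equally likely choices, so probability 1/3; weight (3/10)·(1/3) = 1/10.
If it is in chest 4 (prior 3/10): the guide has 4 equally likely choices, so probability 1/4; weight (3/10)·(1/4) = 3/40.
If it is in chest 5 (prior 1/10): the guide opened chest 5, so this case is ruled out; weight (1/10)·0 = 0.
The weights sum to 11/40.
So P(the ruby in chest 1 | the guide opened chest 5) = (1/15) / (11/40) = 8/33.

8/33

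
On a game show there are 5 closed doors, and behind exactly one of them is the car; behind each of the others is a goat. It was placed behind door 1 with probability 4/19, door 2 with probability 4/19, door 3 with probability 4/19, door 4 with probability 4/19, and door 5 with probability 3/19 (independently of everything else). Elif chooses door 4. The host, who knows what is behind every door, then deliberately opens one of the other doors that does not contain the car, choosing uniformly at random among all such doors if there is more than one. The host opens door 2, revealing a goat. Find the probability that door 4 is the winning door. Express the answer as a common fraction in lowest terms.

3/14

Apply Bayes' rule, conditioning on where the car actually is.
If it is behind either of doors 1 and 3 (prior 4/19 each): the host has 3 equally likely choices, so probability 1/3; weight (4/19)·(1/3) = 4/57 each.
If it is behind door 2 (prior 4/19): the host opened door 2, so this case is ruled out; weight (4/19)·0 = 0.
If it is behind door 4 (prior 4/19): the host has 4 equally likely choices, so probability 1/4; weight (4/19)·(1/4) = 1/19.
If it is behind door 5 (prior 3/19): the host has 3 equally likely choices, so probability 1/3; weight (3/19)·(1/3) = 1/19.
The weights sum to 14/57.
So P(the car behind door 4 | the host opened door 2) = (1/19) / (14/57) = 3/14.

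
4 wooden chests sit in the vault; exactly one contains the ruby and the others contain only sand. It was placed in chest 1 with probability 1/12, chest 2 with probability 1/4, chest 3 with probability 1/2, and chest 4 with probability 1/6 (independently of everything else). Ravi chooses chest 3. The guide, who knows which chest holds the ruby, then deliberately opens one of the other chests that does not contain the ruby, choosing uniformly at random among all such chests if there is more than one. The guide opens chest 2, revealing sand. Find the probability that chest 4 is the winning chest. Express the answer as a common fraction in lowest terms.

2/7

Consider each possible location of the ruby in turn.
If it is in chest 1 (prior 1/12): the guide has 2 equally likely choices, so probability 1/2; weight (1/12)·(1/2) = 1/24.
If it is in chest 2 (prior 1/4): the guide opened chest 2, so this case is ruled out; weight (1/4)·0 = 0.
If it is in chest 3 (prior 1/2): the guide has 3 equally likely choices, so probability 1/3; weight (1/2)·(1/3) = 1/6.
If it is in chest 4 (prior 1/6): the guide has 2 equally likely choices, so probability 1/2; weight (1/6)·(1/2) = 1/12.
The weights sum to 7/24.
So P(the ruby in chest 4 | the guide opened chest 2) = (1/12) / (7/24) = 2/7.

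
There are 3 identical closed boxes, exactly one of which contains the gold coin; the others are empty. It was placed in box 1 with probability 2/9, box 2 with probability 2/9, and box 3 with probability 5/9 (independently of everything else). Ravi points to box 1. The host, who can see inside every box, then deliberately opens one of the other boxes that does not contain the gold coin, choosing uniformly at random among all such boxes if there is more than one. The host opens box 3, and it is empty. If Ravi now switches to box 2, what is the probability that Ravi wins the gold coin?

2/3

Consider each possible location of the gold coin in turn.
If it is in box 1 (prior 2/9): the host has 2 equally likely choices, so probability 1/2; weight (2/9)·(1/2) = 1/9.
If it is in box 2 (prior 2/9): the host has no choice, probability 1; weight (2/9)·1 = 2/9.
If it is in box 3 (prior 5/9): the host opened box 3, so this case is ruled out; weight (5/9)·0 = 0.
The weights sum to 1/3.
So P(the gold coin in box 2 | the host opened box 3) = (2/9) / (1/3) = 2/3.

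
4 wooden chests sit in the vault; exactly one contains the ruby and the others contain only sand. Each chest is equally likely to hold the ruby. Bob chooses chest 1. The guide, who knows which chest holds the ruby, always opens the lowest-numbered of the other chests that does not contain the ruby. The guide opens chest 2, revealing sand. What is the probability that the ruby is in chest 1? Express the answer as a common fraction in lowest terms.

Apply Bayes' rule, conditioning on where the ruby actually is.
If it is in any of chests 1, 3, and 4 (prior 1/4 each): chest 2 is the lowest-numbered option available, probability 1; weight (1/4)·1 = 1/4 each.
If it is in chest 2 (prior 1/4): the guide opened chest 2, so this case is ruled out; weight (1/4)·0 = 0.
The weights sum to 3/4.
So P(the ruby in chest 1 | the guide opened chest 2) = (1/4) / (3/4) = 1/3.

1/3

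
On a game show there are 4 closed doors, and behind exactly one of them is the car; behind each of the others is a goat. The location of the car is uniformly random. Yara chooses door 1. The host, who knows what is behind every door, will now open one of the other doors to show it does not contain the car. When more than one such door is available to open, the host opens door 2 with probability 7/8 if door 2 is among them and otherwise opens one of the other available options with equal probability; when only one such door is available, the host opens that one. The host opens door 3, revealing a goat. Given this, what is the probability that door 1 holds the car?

1/11

Consider each possible location of the car in turn.
If it is behind door 1 (prior 1/4): door 2 is available but not opened; door 3 gets probability (1 − 7/8)/2 = 1/16; weight (1/4)·(1/16) = 1/64.
If it is behind door 2 (prior 1/4): door 2 holds the prize so is unavailable; the host chooses uniformly among the 2 others, probability 1/2; weight (1/4)·(1/2) = 1/8.
If it is behind door 3 (prior 1/4): the host opened door 3, so this case is ruled out; weight (1/4)·0 = 0.
If it is behind door 4 (prior 1/4): door 2 is available but not opened, probability 1/8; weight (1/4)·(1/8) = 1/32.
The weights sum to 11/64.
So P(the car behind door 1 | the host opened door 3) = (1/64) / (11/64) = 1/11.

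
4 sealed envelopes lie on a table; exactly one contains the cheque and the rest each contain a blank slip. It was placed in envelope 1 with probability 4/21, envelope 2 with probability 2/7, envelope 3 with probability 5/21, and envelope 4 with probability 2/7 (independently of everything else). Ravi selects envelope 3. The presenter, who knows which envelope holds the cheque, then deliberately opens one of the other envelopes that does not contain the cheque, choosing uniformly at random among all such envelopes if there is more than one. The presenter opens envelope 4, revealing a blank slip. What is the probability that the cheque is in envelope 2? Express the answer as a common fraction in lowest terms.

9/20

Consider each possible location of the cheque in turn.
If it is in envelope 1 (prior 4/21): the presenter has 2 equally likely choices, so probability 1/2; weight (4/21)·(1/2) = 2/21.
If it is in envelope 2 (prior 2/7): the presenter has 2 equally likely choices, so probability 1/2; weight (2/7)·(1/2) = 1/7.
If it is in envelope 3 (prior 5/21): the presenter has 3 equally likely choices, so probability 1/3; weight (5/21)·(1/3) = 5/63.
If it is in envelope 4 (prior 2/7): the presenter opened envelope 4, so this case is ruled out; weight (2/7)·0 = 0.
The weights sum to 20/63.
So P(the cheque in envelope 2 | the presenter opened envelope 4) = (1/7) / (20/63) = 9/20.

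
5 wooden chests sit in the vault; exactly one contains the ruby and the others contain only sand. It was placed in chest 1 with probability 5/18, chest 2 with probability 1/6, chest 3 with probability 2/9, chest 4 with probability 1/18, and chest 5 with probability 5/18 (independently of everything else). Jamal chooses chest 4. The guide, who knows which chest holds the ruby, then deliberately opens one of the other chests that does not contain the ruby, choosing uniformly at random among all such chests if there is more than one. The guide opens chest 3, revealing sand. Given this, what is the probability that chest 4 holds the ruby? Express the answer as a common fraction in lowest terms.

3/55

Condition on the true location of the ruby.
If it is in either of chests 1 and 5 (prior 5/18 each): the guide has 3 equally likely choices, so probability 1/3; weight (5/18)·(1/3) = 5/54 each.
If it is in chest 2 (prior 1/6): the guide has 3 equally likely choices, so probability 1/3; weight (1/6)·(1/3) = 1/18.
If it is in chest 3 (prior 2/9): the guide opened chest 3, so this case is ruled out; weight (2/9)·0 = 0.
If it is in chest 4 (prior 1/18): the guide has 4 equally likely choices, so probability 1/4; weight (1/18)·(1/4) = 1/72.
The weights sum to 55/216.
So P(the ruby in chest 4 | the guide opened chest 3) = (1/72) / (55/216) = 3/55.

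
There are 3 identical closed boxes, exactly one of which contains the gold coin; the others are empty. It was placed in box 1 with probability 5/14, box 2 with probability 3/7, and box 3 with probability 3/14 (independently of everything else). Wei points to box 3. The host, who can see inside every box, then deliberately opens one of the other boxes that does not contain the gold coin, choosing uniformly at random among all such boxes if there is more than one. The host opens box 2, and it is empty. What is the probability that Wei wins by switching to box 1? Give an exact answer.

Apply Bayes' rule, conditioning on where the gold coin actually is.
If it is in box 1 (prior 5/14): the host has no choice, probability 1; weight (5/14)·1 = 5/14.
If it is in box 2 (prior 3/7): the host opened box 2, so this case is ruled out; weight (3/7)·0 = 0.
If it is in box 3 (prior 3/14): the host has 2 equally likely choices, so probability 1/2; weight (3/14)·(1/2) = 3/28.
The weights sum to 13/28.
So P(the gold coin in box 1 | the host opened box 2) = (5/14) / (13/28) = 10/13.

10/13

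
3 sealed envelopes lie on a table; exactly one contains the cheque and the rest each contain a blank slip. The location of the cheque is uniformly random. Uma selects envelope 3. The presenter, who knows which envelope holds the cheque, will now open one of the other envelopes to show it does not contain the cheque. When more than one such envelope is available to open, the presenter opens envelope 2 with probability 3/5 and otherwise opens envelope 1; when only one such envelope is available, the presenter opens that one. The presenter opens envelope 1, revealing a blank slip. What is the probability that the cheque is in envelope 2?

Consider each possible location of the cheque in turn.
If it is in envelope 1 (prior 1/3): the presenter opened envelope 1, so this case is ruled out; weight (1/3)·0 = 0.
If it is in envelope 2 (prior 1/3): only envelope 1 is available, probability 1; weight (1/3)·1 = 1/3.
If it is in envelope 3 (prior 1/3): envelope 2 is available but not opened, probability 2/5; weight (1/3)·(2/5) = 2/15.
The weights sum to 7/15.
So P(the cheque in envelope 2 | the presenter opened envelope 1) = (1/3) / (7/15) = 5/7.

5/7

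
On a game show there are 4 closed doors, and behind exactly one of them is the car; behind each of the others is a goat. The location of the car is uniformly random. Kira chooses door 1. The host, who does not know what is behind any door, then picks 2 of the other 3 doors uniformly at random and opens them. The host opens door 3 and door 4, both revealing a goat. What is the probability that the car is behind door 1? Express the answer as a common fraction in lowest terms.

1/2

Condition on the true location of the car.
If it is behind either of doors 1 and 2 (prior 1/4 each): the host picks exactly this set with probability 1/3 regardless, and none is the prize; weight (1/4)·(1/3) = 1/12 each.
If it is behind either of doors 3 and 4 (prior 1/4 each): that door was opened and seen not to hold the prize — ruled out; weight (1/4)·0 = 0 each.
The weights sum to 1/6.
So P(the car behind door 1 | the host opened door 3 and door 4) = (1/12) / (1/6) = 1/2.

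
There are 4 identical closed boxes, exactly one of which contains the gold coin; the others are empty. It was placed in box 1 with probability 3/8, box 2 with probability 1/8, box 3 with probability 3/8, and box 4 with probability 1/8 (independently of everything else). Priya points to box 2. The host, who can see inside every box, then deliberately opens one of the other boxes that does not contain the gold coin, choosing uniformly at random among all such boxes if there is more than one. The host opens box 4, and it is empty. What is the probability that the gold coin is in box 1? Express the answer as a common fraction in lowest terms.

Consider each possible location of the gold coin in turn.
If it is in either of boxes 1 and 3 (prior 3/8 each): the host has 2 equally likely choices, so probability 1/2; weight (3/8)·(1/2) = 3/16 each.
If it is in box 2 (prior 1/8): the host has 3 equally likely choices, so probability 1/3; weight (1/8)·(1/3) = 1/24.
If it is in box 4 (prior 1/8): the host opened box 4, so this case is ruled out; weight (1/8)·0 = 0.
The weights sum to 5/12.
So P(the gold coin in box 1 | the host opened box 4) = (3/16) / (5/12) = 9/20.

9/20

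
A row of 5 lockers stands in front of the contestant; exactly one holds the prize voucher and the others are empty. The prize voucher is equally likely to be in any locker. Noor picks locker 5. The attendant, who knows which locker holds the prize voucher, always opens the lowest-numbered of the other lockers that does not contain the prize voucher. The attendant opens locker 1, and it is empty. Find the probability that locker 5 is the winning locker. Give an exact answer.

1/4

Condition on the true location of the prize voucher.
If it is in locker 1 (prior 1/5): the attendant opened locker 1, so this case is ruled out; weight (1/5)·0 = 0.
If it is in any of lockers 2, 3, 4, and 5 (prior 1/5 each): locker 1 is the lowest-numbered option available, probability 1; weight (1/5)·1 = 1/5 each.
The weights sum to 4/5.
So P(the prize voucher in locker 5 | the attendant opened locker 1) = (1/5) / (4/5) = 1/4.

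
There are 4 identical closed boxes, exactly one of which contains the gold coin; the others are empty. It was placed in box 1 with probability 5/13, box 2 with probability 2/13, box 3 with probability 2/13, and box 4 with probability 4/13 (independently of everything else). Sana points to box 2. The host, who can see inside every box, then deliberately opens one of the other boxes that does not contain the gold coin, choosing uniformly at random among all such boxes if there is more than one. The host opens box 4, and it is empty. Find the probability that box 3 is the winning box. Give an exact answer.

6/25

Consider each possible location of the gold coin in turn.
If it is in box 1 (prior 5/13): the host has 2 equally likely choices, so probability 1/2; weight (5/13)·(1/2) = 5/26.
If it is in box 2 (prior 2/13): the host has 3 equally likely choices, so probability 1/3; weight (2/13)·(1/3) = 2/39.
If it is in box 3 (prior 2/13): the host has 2 equally likely choices, so probability 1/2; weight (2/13)·(1/2) = 1/13.
If it is in box 4 (prior 4/13): the host opened box 4, so this case is ruled out; weight (4/13)·0 = 0.
The weights sum to 25/78.
So P(the gold coin in box 3 | the host opened box 4) = (1/13) / (25/78) = 6/25.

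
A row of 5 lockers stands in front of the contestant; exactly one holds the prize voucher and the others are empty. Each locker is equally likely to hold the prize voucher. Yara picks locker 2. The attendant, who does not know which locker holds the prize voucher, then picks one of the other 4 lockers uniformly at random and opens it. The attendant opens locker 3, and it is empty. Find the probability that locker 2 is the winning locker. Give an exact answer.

1/4

Condition on the true location of the prize voucher.
If it is in any of lockers 1, 2, 4, and 5 (prior 1/5 each): the attendant picks locker 3 with probability 1/4 regardless, and it is not the prize; weight (1/5)·(1/4) = 1/20 each.
If it is in locker 3 (prior 1/5): the attendant opened locker 3, so this case is ruled out; weight (1/5)·0 = 0.
The weights sum to 1/5.
So P(the prize voucher in locker 2 | the attendant opened locker 3) = (1/20) / (1/5) = 1/4.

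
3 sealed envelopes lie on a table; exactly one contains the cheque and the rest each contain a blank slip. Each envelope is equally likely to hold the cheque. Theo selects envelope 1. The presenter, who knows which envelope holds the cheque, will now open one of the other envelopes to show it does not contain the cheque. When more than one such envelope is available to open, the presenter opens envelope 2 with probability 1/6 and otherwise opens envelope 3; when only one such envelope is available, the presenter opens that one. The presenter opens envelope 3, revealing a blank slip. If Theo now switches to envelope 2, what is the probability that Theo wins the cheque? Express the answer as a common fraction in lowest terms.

6/11

Consider each possible location of the cheque in turn.
If it is in envelope 1 (prior 1/3): envelope 2 is available but not opened, probability 5/6; weight (1/3)·(5/6) = 5/18.
If it is in envelope 2 (prior 1/3): only envelope 3 is available, probability 1; weight (1/3)·1 = 1/3.
If it is in envelope 3 (prior 1/3): the presenter opened envelope 3, so this case is ruled out; weight (1/3)·0 = 0.
The weights sum to 11/18.
So P(the cheque in envelope 2 | the presenter opened envelope 3) = (1/3) / (11/18) = 6/11.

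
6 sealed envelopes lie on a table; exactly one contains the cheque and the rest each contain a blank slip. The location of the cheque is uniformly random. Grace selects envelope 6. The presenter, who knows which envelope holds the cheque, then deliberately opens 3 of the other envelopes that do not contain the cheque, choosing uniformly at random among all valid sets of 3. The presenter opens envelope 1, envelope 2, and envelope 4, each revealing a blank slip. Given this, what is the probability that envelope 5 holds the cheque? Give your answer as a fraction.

5/12

Consider each possible location of the cheque in turn.
If it is in any of envelopes 1, 2, and 4 (prior 1/6 each): that envelope was opened and seen not to hold the prize — ruled out; weight (1/6)·0 = 0 each.
If it is in either of envelopes 3 and 5 (prior 1/6 each): the presenter has 4 equally likely choices, so probability 1/4; weight (1/6)·(1/4) = 1/24 each.
If it is in envelope 6 (prior 1/6): the presenter has 10 equally likely choices, so probability 1/10; weight (1/6)·(1/10) = 1/60.
The weights sum to 1/10.
So P(the cheque in envelope 5 | the presenter opened envelope 1, envelope 2, and envelope 4) = (1/24) / (1/10) = 5/12.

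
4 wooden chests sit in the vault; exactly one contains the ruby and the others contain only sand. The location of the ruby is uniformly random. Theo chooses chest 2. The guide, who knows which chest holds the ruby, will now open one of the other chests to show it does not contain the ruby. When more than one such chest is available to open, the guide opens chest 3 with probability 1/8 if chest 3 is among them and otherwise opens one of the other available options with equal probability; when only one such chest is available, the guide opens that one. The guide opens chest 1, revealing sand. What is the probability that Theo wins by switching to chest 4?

Consider each possible location of the ruby in turn.
If it is in chest 1 (prior 1/4): the guide opened chest 1, so this case is ruled out; weight (1/4)·0 = 0.
If it is in chest 2 (prior 1/4): chest 3 is available but not opened; chest 1 gets probability (1 − 1/8)/2 = 7/16; weight (1/4)·(7/16) = 7/64.
If it is in chest 3 (prior 1/4): chest 3 holds the prize so is unavailable; the guide chooses uniformly among the 2 others, probability 1/2; weight (1/4)·(1/2) = 1/8.
If it is in chest 4 (prior 1/4): chest 3 is available but not opened, probability 7/8; weight (1/4)·(7/8) = 7/32.
The weights sum to 29/64.
So P(the ruby in chest 4 | the guide opened chest 1) = (7/32) / (29/64) = 14/29.

14/29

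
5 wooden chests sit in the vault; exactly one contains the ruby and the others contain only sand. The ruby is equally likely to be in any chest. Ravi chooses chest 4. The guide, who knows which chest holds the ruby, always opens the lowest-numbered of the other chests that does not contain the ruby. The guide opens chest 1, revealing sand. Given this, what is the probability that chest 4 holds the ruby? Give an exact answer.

Consider each possible location of the ruby in turn.
If it is in chest 1 (prior 1/5): the guide opened chest 1, so this case is ruled out; weight (1/5)·0 = 0.
If it is in any of chests 2, 3, 4, and 5 (prior 1/5 each): chest 1 is the lowest-numbered option available, probability 1; weight (1/5)·1 = 1/5 each.
The weights sum to 4/5.
So P(the ruby in chest 4 | the guide opened chest 1) = (1/5) / (4/5) = 1/4.

1/4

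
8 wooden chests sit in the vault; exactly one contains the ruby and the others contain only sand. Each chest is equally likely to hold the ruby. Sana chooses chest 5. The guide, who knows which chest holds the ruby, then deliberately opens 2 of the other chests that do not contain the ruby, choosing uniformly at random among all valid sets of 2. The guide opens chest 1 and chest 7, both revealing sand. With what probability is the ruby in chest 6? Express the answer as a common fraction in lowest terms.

Consider each possible location of the ruby in turn.
If it is in either of chests 1 and 7 (prior 1/8 each): that chest was opened and seen not to hold the prize — ruled out; weight (1/8)·0 = 0 each.
If it is in any of chests 2, 3, 4, 6, and 8 (prior 1/8 each): the guide has 15 equally likely choices, so probability 1/15; weight (1/8)·(1/15) = 1/120 each.
If it is in chest 5 (prior 1/8): the guide has 21 equally likely choices, so probability 1/21; weight (1/8)·(1/21) = 1/168.
The weights sum to 1/21.
So P(the ruby in chest 6 | the guide opened chest 1 and chest 7) = (1/120) / (1/21) = 7/40.

7/40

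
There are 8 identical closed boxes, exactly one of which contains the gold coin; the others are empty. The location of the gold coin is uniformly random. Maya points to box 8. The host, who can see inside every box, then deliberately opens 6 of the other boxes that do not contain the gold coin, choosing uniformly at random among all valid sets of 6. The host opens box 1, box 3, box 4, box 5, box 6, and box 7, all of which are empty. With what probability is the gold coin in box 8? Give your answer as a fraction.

1/8

Apply Bayes' rule, conditioning on where the gold coin actually is.
If it is in any of boxes 1, 3, 4, 5, 6, and 7 (prior 1/8 each): that box was opened and seen not to hold the prize — ruled out; weight (1/8)·0 = 0 each.
If it is in box 2 (prior 1/8): the host has no choice, probability 1; weight (1/8)·1 = 1/8.
If it is in box 8 (prior 1/8): the host has 7 equally likely choices, so probability 1/7; weight (1/8)·(1/7) = 1/56.
The weights sum to 1/7.
So P(the gold coin in box 8 | the host opened box 1, box 3, box 4, box 5, box 6, and box 7) = (1/56) / (1/7) = 1/8.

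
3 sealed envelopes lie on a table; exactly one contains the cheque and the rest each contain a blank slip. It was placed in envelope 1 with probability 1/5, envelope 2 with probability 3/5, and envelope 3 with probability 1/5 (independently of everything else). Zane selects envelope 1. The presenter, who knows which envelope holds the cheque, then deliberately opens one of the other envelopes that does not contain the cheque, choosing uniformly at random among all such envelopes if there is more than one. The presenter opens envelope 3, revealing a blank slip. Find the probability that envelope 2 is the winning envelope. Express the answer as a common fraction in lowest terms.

Consider each possible location of the cheque in turn.
If it is in envelope 1 (prior 1/5): the presenter has 2 equally likely choices, so probability 1/2; weight (1/5)·(1/2) = 1/10.
If it is in envelope 2 (prior 3/5): the presenter has no choice, probability 1; weight (3/5)·1 = 3/5.
If it is in envelope 3 (prior 1/5): the presenter opened envelope 3, so this case is ruled out; weight (1/5)·0 = 0.
The weights sum to 7/10.
So P(the cheque in envelope 2 | the presenter opened envelope 3) = (3/5) / (7/10) = 6/7.

6/7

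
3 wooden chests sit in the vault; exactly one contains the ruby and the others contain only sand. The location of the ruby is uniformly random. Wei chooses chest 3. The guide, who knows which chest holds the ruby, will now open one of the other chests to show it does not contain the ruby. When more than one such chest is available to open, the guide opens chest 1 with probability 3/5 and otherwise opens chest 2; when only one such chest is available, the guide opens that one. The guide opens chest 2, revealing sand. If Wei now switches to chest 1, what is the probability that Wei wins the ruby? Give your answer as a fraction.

Condition on the true location of the ruby.
If it is in chest 1 (prior 1/3): only chest 2 is available, probability 1; weight (1/3)·1 = 1/3.
If it is in chest 2 (prior 1/3): the guide opened chest 2, so this case is ruled out; weight (1/3)·0 = 0.
If it is in chest 3 (prior 1/3): chest 1 is available but not opened, probability 2/5; weight (1/3)·(2/5) = 2/15.
The weights sum to 7/15.
So P(the ruby in chest 1 | the guide opened chest 2) = (1/3) / (7/15) = 5/7.

5/7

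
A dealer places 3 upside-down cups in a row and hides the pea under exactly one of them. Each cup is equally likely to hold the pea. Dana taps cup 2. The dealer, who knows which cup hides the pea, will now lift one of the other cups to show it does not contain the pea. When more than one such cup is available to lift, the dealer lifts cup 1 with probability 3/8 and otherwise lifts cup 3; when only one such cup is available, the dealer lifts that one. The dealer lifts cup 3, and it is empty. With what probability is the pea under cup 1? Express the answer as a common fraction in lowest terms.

Consider each possible location of the pea in turn.
If it is under cup 1 (prior 1/3): only cup 3 is available, probability 1; weight (1/3)·1 = 1/3.
If it is under cup 2 (prior 1/3): cup 1 is available but not opened, probability 5/8; weight (1/3)·(5/8) = 5/24.
If it is under cup 3 (prior 1/3): the dealer opened cup 3, so this case is ruled out; weight (1/3)·0 = 0.
The weights sum to 13/24.
So P(the pea under cup 1 | the dealer opened cup 3) = (1/3) / (13/24) = 8/13.

8/13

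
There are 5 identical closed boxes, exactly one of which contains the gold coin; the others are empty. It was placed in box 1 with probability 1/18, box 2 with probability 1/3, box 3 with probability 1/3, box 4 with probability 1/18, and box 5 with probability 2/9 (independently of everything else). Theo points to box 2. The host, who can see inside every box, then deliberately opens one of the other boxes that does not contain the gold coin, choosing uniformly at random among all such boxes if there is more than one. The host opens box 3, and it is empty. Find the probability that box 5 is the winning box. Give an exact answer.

Consider each possible location of the gold coin in turn.
If it is in either of boxes 1 and 4 (prior 1/18 each): the host has 3 equally likely choices, so probability 1/3; weight (1/18)·(1/3) = 1/54 each.
If it is in box 2 (prior 1/3): the host has 4 equally likely choices, so probability 1/4; weight (1/3)·(1/4) = 1/12.
If it is in box 3 (prior 1/3): the host opened box 3, so this case is ruled out; weight (1/3)·0 = 0.
If it is in box 5 (prior 2/9): the host has 3 equally likely choices, so probability 1/3; weight (2/9)·(1/3) = 2/27.
The weights sum to 7/36.
So P(the gold coin in box 5 | the host opened box 3) = (2/27) / (7/36) = 8/21.

8/21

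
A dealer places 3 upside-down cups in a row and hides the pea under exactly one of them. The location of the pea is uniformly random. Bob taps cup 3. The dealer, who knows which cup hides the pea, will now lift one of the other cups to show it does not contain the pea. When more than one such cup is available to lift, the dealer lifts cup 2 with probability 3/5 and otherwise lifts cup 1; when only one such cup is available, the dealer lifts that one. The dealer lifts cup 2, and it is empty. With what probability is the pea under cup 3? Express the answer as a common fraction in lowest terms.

3/8

Condition on the true location of the pea.
If it is under cup 1 (prior 1/3): only cup 2 is available, probability 1; weight (1/3)·1 = 1/3.
If it is under cup 2 (prior 1/3): the dealer opened cup 2, so this case is ruled out; weight (1/3)·0 = 0.
If it is under cup 3 (prior 1/3): cup 2 is available, opened with probability 3/5; weight (1/3)·(3/5) = 1/5.
The weights sum to 8/15.
So P(the pea under cup 3 | the dealer opened cup 2) = (1/5) / (8/15) = 3/8.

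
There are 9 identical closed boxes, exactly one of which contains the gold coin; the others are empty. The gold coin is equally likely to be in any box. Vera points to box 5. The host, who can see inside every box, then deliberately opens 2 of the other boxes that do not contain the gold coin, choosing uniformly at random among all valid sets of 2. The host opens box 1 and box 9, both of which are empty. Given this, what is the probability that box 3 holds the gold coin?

Condition on the true location of the gold coin.
If it is in either of boxes 1 and 9 (prior 1/9 each): that box was opened and seen not to hold the prize — ruled out; weight (1/9)·0 = 0 each.
If it is in any of boxes 2, 3, 4, 6, 7, and 8 (prior 1/9 each): the host has 21 equally likely choices, so probability 1/21; weight (1/9)·(1/21) = 1/189 each.
If it is in box 5 (prior 1/9): the host has 28 equally likely choices, so probability 1/28; weight (1/9)·(1/28) = 1/252.
The weights sum to 1/28.
So P(the gold coin in box 3 | the host opened box 1 and box 9) = (1/189) / (1/28) = 4/27.

4/27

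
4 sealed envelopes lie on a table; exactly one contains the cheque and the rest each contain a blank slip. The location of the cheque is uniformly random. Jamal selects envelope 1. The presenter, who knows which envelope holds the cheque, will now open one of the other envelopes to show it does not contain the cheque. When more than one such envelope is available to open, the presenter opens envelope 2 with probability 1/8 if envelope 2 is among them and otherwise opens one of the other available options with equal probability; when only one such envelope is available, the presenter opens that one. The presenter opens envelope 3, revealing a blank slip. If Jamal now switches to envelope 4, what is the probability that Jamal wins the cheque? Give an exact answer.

14/29

Apply Bayes' rule, conditioning on where the cheque actually is.
If it is in envelope 1 (prior 1/4): envelope 2 is available but not opened; envelope 3 gets probability (1 − 1/8)/2 = 7/16; weight (1/4)·(7/16) = 7/64.
If it is in envelope 2 (prior 1/4): envelope 2 holds the prize so is unavailable; the presenter chooses uniformly among the 2 others, probability 1/2; weight (1/4)·(1/2) = 1/8.
If it is in envelope 3 (prior 1/4): the presenter opened envelope 3, so this case is ruled out; weight (1/4)·0 = 0.
If it is in envelope 4 (prior 1/4): envelope 2 is available but not opened, probability 7/8; weight (1/4)·(7/8) = 7/32.
The weights sum to 29/64.
So P(the cheque in envelope 4 | the presenter opened envelope 3) = (7/32) / (29/64) = 14/29.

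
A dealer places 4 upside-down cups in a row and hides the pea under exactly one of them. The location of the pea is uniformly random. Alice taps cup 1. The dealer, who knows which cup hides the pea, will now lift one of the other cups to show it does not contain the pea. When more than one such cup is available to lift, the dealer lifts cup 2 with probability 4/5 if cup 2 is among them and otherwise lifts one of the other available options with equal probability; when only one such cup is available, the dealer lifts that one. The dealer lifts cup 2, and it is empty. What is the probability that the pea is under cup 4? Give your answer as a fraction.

Consider each possible location of the pea in turn.
If it is under any of cups 1, 3, and 4 (prior 1/4 each): cup 2 is available, opened with probability 4/5; weight (1/4)·(4/5) = 1/5 each.
If it is under cup 2 (prior 1/4): the dealer opened cup 2, so this case is ruled out; weight (1/4)·0 = 0.
The weights sum to 3/5.
So P(the pea under cup 4 | the dealer opened cup 2) = (1/5) / (3/5) = 1/3.

1/3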